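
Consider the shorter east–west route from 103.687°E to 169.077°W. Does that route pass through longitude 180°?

Naïve |-169.077 − 103.687| = 272.764° > 180°, so the shorter arc goes the other way round — across 180°.
Signed shortest Δλ = ((-169.077 − 103.687 + 180) mod 360) − 180 = 87.236°.
Going east by 87.236° from +103.687° passes through 180° before reaching -169.077°.

Yes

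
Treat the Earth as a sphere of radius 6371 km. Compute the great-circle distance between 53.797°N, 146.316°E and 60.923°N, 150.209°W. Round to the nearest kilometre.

Δλ = -150.209 − 146.316 = -296.525°; wrapped into (−180°, 180°]: 63.475°.
Δφ = 60.923 − 53.797 = 7.126°.
a = sin²(Δφ/2) + cos φ₁ · cos φ₂ · sin²(Δλ/2) = 0.083289.
c = 2·atan2(√a, √(1−a)) = 0.58553 rad → d = 6371·c ≈ 3730.39 km.

3730 km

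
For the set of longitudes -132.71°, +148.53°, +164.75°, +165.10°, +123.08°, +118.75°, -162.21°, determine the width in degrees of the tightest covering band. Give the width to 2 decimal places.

Sort the longitudes: -162.21°, -132.71°, +118.75°, +123.08°, +148.53°, +164.75°, +165.10°.
Eastward gaps between consecutive values (wrapping around): 29.50°, 251.46°, 4.33°, 25.45°, 16.22°, 0.35°, 32.69°.
Largest gap = 251.46° ⇒ minimal covering band is its complement: 360° − 251.46° = 108.54°.
Band runs from +118.75° eastward to -132.71°, crossing the antimeridian.

108.54°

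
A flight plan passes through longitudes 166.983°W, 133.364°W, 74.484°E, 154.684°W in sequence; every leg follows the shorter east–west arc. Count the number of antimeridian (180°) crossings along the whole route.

Leg 1: -166.983° → -133.364°, shortest Δλ = 33.619° (east) — does not cross 180°.
Leg 2: -133.364° → +74.484°, shortest Δλ = -152.152° (west) — crosses 180°.
Leg 3: +74.484° → -154.684°, shortest Δλ = 130.832° (east) — crosses 180°.
Total crossings: 2.

2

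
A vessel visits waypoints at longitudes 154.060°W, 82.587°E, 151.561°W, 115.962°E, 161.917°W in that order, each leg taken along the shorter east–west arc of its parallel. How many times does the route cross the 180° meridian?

4

Leg 1: -154.060° → +82.587°, shortest Δλ = -123.353° (west) — crosses 180°.
Leg 2: +82.587° → -151.561°, shortest Δλ = 125.852° (east) — crosses 180°.
Leg 3: -151.561° → +115.962°, shortest Δλ = -92.477° (west) — crosses 180°.
Leg 4: +115.962° → -161.917°, shortest Δλ = 82.121° (east) — crosses 180°.
Total crossings: 4.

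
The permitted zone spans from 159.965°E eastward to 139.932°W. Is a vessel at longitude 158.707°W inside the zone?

Band width going east from +159.965° to -139.932°: ((-139.932 − 159.965) mod 360) = 60.103°.
Offset of -158.707° east of the west edge: ((-158.707 − 159.965) mod 360) = 41.328°.
41.328° ≤ 60.103° ⇒ inside.

Yes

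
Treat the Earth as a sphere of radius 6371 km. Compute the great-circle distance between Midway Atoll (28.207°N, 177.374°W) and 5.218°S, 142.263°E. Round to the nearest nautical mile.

3078 nmi

Δλ = 142.263 − -177.374 = 319.637°; wrapped into (−180°, 180°]: -40.363°.
Δφ = -5.218 − 28.207 = -33.425°.
a = sin²(Δφ/2) + cos φ₁ · cos φ₂ · sin²(Δλ/2) = 0.187149.
c = 2·atan2(√a, √(1−a)) = 0.89476 rad → d = 6371·c ≈ 5700.55 km ≈ 3078.05 nmi.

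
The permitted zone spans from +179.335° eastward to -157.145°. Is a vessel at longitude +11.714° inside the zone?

Band width going east from +179.335° to -157.145°: ((-157.145 − 179.335) mod 360) = 23.520°.
Offset of +11.714° east of the west edge: ((11.714 − 179.335) mod 360) = 192.379°.
192.379° > 23.520° ⇒ outside.

No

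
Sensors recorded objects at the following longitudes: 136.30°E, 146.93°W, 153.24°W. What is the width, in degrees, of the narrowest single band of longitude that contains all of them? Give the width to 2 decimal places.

76.77°

Sort the longitudes: -153.24°, -146.93°, +136.30°.
Eastward gaps between consecutive values (wrapping around): 6.31°, 283.23°, 70.46°.
Largest gap = 283.23° ⇒ minimal covering band is its complement: 360° − 283.23° = 76.77°.
Band runs from +136.30° eastward to -146.93°, crossing the antimeridian.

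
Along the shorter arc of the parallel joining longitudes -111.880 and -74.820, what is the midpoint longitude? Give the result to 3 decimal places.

Signed shortest Δλ from -111.880° to -74.820° is +37.060°.
Midpoint longitude = -111.880° + (+37.060°)/2 = -111.880° + 18.530° = -93.350°.

-93.350°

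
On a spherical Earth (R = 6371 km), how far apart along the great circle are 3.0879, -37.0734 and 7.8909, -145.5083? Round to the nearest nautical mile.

Δλ = -145.5083 − -37.0734 = -108.4349°.
Δφ = 7.8909 − 3.0879 = 4.8030°.
a = sin²(Δφ/2) + cos φ₁ · cos φ₂ · sin²(Δλ/2) = 0.652691.
c = 2·atan2(√a, √(1−a)) = 1.88114 rad → d = 6371·c ≈ 11984.72 km ≈ 6471.23 nmi.

6471 nmi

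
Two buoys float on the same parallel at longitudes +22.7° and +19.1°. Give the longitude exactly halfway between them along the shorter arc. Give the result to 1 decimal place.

Signed shortest Δλ from +22.7° to +19.1° is -3.6°.
Midpoint longitude = +22.7° + (-3.6°)/2 = +22.7° − 1.8° = +20.9°.

+20.9°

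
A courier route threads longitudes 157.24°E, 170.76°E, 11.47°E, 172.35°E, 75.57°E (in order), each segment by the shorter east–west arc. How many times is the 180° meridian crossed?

Leg 1: +157.24° → +170.76°, shortest Δλ = 13.52° (east) — does not cross 180°.
Leg 2: +170.76° → +11.47°, shortest Δλ = -159.29° (west) — does not cross 180°.
Leg 3: +11.47° → +172.35°, shortest Δλ = 160.88° (east) — does not cross 180°.
Leg 4: +172.35° → +75.57°, shortest Δλ = -96.78° (west) — does not cross 180°.
Total crossings: 0.

0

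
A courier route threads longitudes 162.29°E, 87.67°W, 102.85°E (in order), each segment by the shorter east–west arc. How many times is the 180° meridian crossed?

2

Leg 1: +162.29° → -87.67°, shortest Δλ = 110.04° (east) — crosses 180°.
Leg 2: -87.67° → +102.85°, shortest Δλ = -169.48° (west) — crosses 180°.
Total crossings: 2.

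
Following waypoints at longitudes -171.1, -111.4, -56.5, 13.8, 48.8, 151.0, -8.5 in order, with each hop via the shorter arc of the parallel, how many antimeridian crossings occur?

Leg 1: -171.1° → -111.4°, shortest Δλ = 59.7° (east) — does not cross 180°.
Leg 2: -111.4° → -56.5°, shortest Δλ = 54.9° (east) — does not cross 180°.
Leg 3: -56.5° → +13.8°, shortest Δλ = 70.3° (east) — does not cross 180°.
Leg 4: +13.8° → +48.8°, shortest Δλ = 35.0° (east) — does not cross 180°.
Leg 5: +48.8° → +151.0°, shortest Δλ = 102.2° (east) — does not cross 180°.
Leg 6: +151.0° → -8.5°, shortest Δλ = -159.5° (west) — does not cross 180°.
Total crossings: 0.

0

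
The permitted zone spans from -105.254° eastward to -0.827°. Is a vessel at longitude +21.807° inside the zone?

Band width going east from -105.254° to -0.827°: ((-0.827 − -105.254) mod 360) = 104.427°.
Offset of +21.807° east of the west edge: ((21.807 − -105.254) mod 360) = 127.061°.
127.061° > 104.427° ⇒ outside.

No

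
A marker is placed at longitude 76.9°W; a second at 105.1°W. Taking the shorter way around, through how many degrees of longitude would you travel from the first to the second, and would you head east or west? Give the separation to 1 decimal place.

28.2° west

Raw difference: -105.1 − -76.9 = -28.2°.
Normalise into (−180°, 180°]: -28.2° stays -28.2°.
Negative ⇒ the second point lies to the west; separation 28.2°.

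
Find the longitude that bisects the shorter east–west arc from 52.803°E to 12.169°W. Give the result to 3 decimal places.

20.317°E

Signed shortest Δλ from +52.803° to -12.169° is -64.972°.
Midpoint longitude = +52.803° + (-64.972°)/2 = +52.803° − 32.486° = +20.317°.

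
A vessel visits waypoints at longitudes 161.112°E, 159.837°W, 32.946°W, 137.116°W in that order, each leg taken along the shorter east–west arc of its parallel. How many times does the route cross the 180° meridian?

1

Leg 1: +161.112° → -159.837°, shortest Δλ = 39.051° (east) — crosses 180°.
Leg 2: -159.837° → -32.946°, shortest Δλ = 126.891° (east) — does not cross 180°.
Leg 3: -32.946° → -137.116°, shortest Δλ = -104.17° (west) — does not cross 180°.
Total crossings: 1.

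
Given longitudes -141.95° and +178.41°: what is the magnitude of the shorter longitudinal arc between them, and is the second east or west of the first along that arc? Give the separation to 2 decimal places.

Raw difference: 178.41 − -141.95 = 320.36°.
Normalise into (−180°, 180°]: 320.36° − 360° = -39.64°.
Negative ⇒ the second point lies to the west; separation 39.64°.

39.64° west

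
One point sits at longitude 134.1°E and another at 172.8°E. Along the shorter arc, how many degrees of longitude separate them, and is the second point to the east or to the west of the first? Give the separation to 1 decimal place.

Raw difference: 172.8 − 134.1 = 38.7°.
Normalise into (−180°, 180°]: 38.7° stays 38.7°.
Positive ⇒ the second point lies to the east; separation 38.7°.

38.7° east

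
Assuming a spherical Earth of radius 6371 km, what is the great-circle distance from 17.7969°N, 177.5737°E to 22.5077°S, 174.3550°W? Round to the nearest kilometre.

4567 km

Δλ = -174.3550 − 177.5737 = -351.9287°; wrapped into (−180°, 180°]: 8.0713°.
Δφ = -22.5077 − 17.7969 = -40.3046°.
a = sin²(Δφ/2) + cos φ₁ · cos φ₂ · sin²(Δλ/2) = 0.123049.
c = 2·atan2(√a, √(1−a)) = 0.71681 rad → d = 6371·c ≈ 4566.82 km.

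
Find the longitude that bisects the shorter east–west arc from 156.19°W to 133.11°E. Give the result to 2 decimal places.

Signed shortest Δλ from -156.19° to +133.11° is -70.70°.
Midpoint longitude = -156.19° + (-70.70°)/2 = -156.19° − 35.35° = -191.54°.
Normalise into (−180°, 180°]: +168.46°.
(The naïve average (-156.19 + +133.11)/2 = -11.54° is on the wrong side of the globe.)

168.46°E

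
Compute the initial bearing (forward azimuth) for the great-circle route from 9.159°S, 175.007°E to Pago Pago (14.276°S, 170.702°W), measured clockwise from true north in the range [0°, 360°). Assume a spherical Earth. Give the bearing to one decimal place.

111.4°

Δλ = -170.702 − 175.007 = -345.709°; wrapped into (−180°, 180°]: 14.291°.
θ = atan2( sin Δλ · cos φ₂ , cos φ₁ · sin φ₂ − sin φ₁ · cos φ₂ · cos Δλ )
  = atan2(0.23922, -0.09396) = 111.444° → normalised to [0°, 360°): 111.444°.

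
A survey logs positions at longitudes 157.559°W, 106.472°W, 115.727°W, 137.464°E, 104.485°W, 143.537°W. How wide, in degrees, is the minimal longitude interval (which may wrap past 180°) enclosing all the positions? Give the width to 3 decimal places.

Sort the longitudes: -157.559°, -143.537°, -115.727°, -106.472°, -104.485°, +137.464°.
Eastward gaps between consecutive values (wrapping around): 14.022°, 27.810°, 9.255°, 1.987°, 241.949°, 64.977°.
Largest gap = 241.949° ⇒ minimal covering band is its complement: 360° − 241.949° = 118.051°.
Band runs from +137.464° eastward to -104.485°, crossing the antimeridian.

118.051°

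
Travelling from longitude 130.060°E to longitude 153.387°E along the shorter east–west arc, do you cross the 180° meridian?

Signed shortest Δλ = ((153.387 − 130.060 + 180) mod 360) − 180 = 23.327°.
Going east by 23.327° from +130.060° reaches +153.387° without touching 180°.

No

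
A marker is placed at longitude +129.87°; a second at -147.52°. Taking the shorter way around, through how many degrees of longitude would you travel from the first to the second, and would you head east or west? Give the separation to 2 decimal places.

Raw difference: -147.52 − 129.87 = -277.39°.
Normalise into (−180°, 180°]: -277.39° + 360° = 82.61°.
Positive ⇒ the second point lies to the east; separation 82.61°.

82.61° east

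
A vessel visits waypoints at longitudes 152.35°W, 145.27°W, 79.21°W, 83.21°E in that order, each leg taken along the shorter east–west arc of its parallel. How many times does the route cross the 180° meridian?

Leg 1: -152.35° → -145.27°, shortest Δλ = 7.08° (east) — does not cross 180°.
Leg 2: -145.27° → -79.21°, shortest Δλ = 66.06° (east) — does not cross 180°.
Leg 3: -79.21° → +83.21°, shortest Δλ = 162.42° (east) — does not cross 180°.
Total crossings: 0.

0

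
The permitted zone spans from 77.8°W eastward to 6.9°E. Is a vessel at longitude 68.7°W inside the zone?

Yes

Band width going east from -77.8° to +6.9°: ((6.9 − -77.8) mod 360) = 84.7°.
Offset of -68.7° east of the west edge: ((-68.7 − -77.8) mod 360) = 9.1°.
9.1° ≤ 84.7° ⇒ inside.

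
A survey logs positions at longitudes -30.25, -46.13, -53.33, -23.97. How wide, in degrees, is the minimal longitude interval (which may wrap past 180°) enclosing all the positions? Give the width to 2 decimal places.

29.36°

Sort the longitudes: -53.33°, -46.13°, -30.25°, -23.97°.
Eastward gaps between consecutive values (wrapping around): 7.20°, 15.88°, 6.28°, 330.64°.
Largest gap = 330.64° ⇒ minimal covering band is its complement: 360° − 330.64° = 29.36°.
Band runs from -53.33° eastward to -23.97°.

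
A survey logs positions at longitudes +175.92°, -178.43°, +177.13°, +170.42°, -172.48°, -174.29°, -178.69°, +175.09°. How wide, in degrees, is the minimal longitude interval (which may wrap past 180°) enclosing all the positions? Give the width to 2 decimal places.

Sort the longitudes: -178.69°, -178.43°, -174.29°, -172.48°, +170.42°, +175.09°, +175.92°, +177.13°.
Eastward gaps between consecutive values (wrapping around): 0.26°, 4.14°, 1.81°, 342.90°, 4.67°, 0.83°, 1.21°, 4.18°.
Largest gap = 342.90° ⇒ minimal covering band is its complement: 360° − 342.90° = 17.10°.
Band runs from +170.42° eastward to -172.48°, crossing the antimeridian.

17.10°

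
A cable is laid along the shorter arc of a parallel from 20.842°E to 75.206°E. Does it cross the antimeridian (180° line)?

No

Signed shortest Δλ = ((75.206 − 20.842 + 180) mod 360) − 180 = 54.364°.
Going east by 54.364° from +20.842° reaches +75.206° without touching 180°.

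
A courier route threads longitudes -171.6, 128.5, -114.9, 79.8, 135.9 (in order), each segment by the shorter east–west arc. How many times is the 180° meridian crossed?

3

Leg 1: -171.6° → +128.5°, shortest Δλ = -59.9° (west) — crosses 180°.
Leg 2: +128.5° → -114.9°, shortest Δλ = 116.6° (east) — crosses 180°.
Leg 3: -114.9° → +79.8°, shortest Δλ = -165.3° (west) — crosses 180°.
Leg 4: +79.8° → +135.9°, shortest Δλ = 56.1° (east) — does not cross 180°.
Total crossings: 3.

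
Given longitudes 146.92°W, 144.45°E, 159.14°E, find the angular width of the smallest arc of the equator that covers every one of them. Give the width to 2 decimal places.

68.63°

Sort the longitudes: -146.92°, +144.45°, +159.14°.
Eastward gaps between consecutive values (wrapping around): 291.37°, 14.69°, 53.94°.
Largest gap = 291.37° ⇒ minimal covering band is its complement: 360° − 291.37° = 68.63°.
Band runs from +144.45° eastward to -146.92°, crossing the antimeridian.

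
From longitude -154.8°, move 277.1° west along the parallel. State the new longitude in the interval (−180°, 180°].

Start at -154.8°; shift −277.1° → -431.9°.
-431.9° lies outside (−180°, 180°]; add 360° → -71.9°.

-71.9°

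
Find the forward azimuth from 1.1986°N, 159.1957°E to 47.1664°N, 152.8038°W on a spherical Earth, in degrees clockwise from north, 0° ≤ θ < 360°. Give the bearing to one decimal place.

Δλ = -152.8038 − 159.1957 = -311.9995°; wrapped into (−180°, 180°]: 48.0005°.
θ = atan2( sin Δλ · cos φ₂ , cos φ₁ · sin φ₂ − sin φ₁ · cos φ₂ · cos Δλ )
  = atan2(0.50525, 0.72365) = 34.922° → normalised to [0°, 360°): 34.922°.

34.9°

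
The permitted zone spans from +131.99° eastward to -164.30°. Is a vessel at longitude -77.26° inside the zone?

No

Band width going east from +131.99° to -164.30°: ((-164.30 − 131.99) mod 360) = 63.71°.
Offset of -77.26° east of the west edge: ((-77.26 − 131.99) mod 360) = 150.75°.
150.75° > 63.71° ⇒ outside.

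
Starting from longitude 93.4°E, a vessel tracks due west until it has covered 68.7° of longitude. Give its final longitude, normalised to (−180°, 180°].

Start at +93.4°; shift −68.7° → +24.7°.
+24.7° already lies in (−180°, 180°].

24.7°E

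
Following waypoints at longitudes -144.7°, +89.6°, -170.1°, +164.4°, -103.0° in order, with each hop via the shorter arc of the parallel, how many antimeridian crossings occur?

Leg 1: -144.7° → +89.6°, shortest Δλ = -125.7° (west) — crosses 180°.
Leg 2: +89.6° → -170.1°, shortest Δλ = 100.3° (east) — crosses 180°.
Leg 3: -170.1° → +164.4°, shortest Δλ = -25.5° (west) — crosses 180°.
Leg 4: +164.4° → -103.0°, shortest Δλ = 92.6° (east) — crosses 180°.
Total crossings: 4.

4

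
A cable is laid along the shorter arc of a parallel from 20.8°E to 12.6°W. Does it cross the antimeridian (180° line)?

Signed shortest Δλ = ((-12.6 − 20.8 + 180) mod 360) − 180 = -33.4°.
Going west by 33.4° from +20.8° reaches -12.6° without touching 180°.

No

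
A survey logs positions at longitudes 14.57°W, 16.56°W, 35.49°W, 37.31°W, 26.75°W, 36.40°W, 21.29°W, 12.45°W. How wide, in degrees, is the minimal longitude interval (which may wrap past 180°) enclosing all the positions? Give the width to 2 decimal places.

Sort the longitudes: -37.31°, -36.40°, -35.49°, -26.75°, -21.29°, -16.56°, -14.57°, -12.45°.
Eastward gaps between consecutive values (wrapping around): 0.91°, 0.91°, 8.74°, 5.46°, 4.73°, 1.99°, 2.12°, 335.14°.
Largest gap = 335.14° ⇒ minimal covering band is its complement: 360° − 335.14° = 24.86°.
Band runs from -37.31° eastward to -12.45°.

24.86°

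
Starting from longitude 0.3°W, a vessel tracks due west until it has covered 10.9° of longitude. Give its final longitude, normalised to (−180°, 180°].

Start at -0.3°; shift −10.9° → -11.2°.
-11.2° already lies in (−180°, 180°].

11.2°W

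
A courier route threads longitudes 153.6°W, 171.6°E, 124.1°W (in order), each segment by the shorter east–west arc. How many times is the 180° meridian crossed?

2

Leg 1: -153.6° → +171.6°, shortest Δλ = -34.8° (west) — crosses 180°.
Leg 2: +171.6° → -124.1°, shortest Δλ = 64.3° (east) — crosses 180°.
Total crossings: 2.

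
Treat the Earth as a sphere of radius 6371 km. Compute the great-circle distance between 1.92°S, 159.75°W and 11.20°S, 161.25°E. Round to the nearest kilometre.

4424 km

Δλ = 161.25 − -159.75 = 321.00°; wrapped into (−180°, 180°]: -39.00°.
Δφ = -11.20 − -1.92 = -9.28°.
a = sin²(Δφ/2) + cos φ₁ · cos φ₂ · sin²(Δλ/2) = 0.115788.
c = 2·atan2(√a, √(1−a)) = 0.69442 rad → d = 6371·c ≈ 4424.15 km.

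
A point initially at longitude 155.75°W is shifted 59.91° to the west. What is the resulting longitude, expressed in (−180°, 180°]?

144.34°E

Start at -155.75°; shift −59.91° → -215.66°.
-215.66° lies outside (−180°, 180°]; add 360° → +144.34°.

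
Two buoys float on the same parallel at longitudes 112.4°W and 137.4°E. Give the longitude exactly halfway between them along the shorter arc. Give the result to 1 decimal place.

Signed shortest Δλ from -112.4° to +137.4° is -110.2°.
Midpoint longitude = -112.4° + (-110.2°)/2 = -112.4° − 55.1° = -167.5°.
(The naïve average (-112.4 + +137.4)/2 = 12.5° is on the wrong side of the globe.)

167.5°W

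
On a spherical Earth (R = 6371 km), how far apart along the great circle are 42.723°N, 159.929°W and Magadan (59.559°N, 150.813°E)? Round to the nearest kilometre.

3794 km

Δλ = 150.813 − -159.929 = 310.742°; wrapped into (−180°, 180°]: -49.258°.
Δφ = 59.559 − 42.723 = 16.836°.
a = sin²(Δφ/2) + cos φ₁ · cos φ₂ · sin²(Δλ/2) = 0.086073.
c = 2·atan2(√a, √(1−a)) = 0.59553 rad → d = 6371·c ≈ 3794.10 km.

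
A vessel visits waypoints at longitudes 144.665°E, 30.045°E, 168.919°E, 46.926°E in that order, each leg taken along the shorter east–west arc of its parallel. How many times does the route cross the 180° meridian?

Leg 1: +144.665° → +30.045°, shortest Δλ = -114.62° (west) — does not cross 180°.
Leg 2: +30.045° → +168.919°, shortest Δλ = 138.874° (east) — does not cross 180°.
Leg 3: +168.919° → +46.926°, shortest Δλ = -121.993° (west) — does not cross 180°.
Total crossings: 0.

0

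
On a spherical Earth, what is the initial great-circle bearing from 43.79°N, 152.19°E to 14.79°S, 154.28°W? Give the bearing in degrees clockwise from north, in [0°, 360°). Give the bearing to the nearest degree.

127°

Δλ = -154.28 − 152.19 = -306.47°; wrapped into (−180°, 180°]: 53.53°.
θ = atan2( sin Δλ · cos φ₂ , cos φ₁ · sin φ₂ − sin φ₁ · cos φ₂ · cos Δλ )
  = atan2(0.77752, -0.58199) = 126.815° → normalised to [0°, 360°): 126.815°.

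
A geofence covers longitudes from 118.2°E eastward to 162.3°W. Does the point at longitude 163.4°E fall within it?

Yes

Band width going east from +118.2° to -162.3°: ((-162.3 − 118.2) mod 360) = 79.5°.
Offset of +163.4° east of the west edge: ((163.4 − 118.2) mod 360) = 45.2°.
45.2° ≤ 79.5° ⇒ inside.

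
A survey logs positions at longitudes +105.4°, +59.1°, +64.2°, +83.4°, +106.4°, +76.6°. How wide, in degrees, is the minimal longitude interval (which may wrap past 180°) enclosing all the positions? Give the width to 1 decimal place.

47.3°

Sort the longitudes: +59.1°, +64.2°, +76.6°, +83.4°, +105.4°, +106.4°.
Eastward gaps between consecutive values (wrapping around): 5.1°, 12.4°, 6.8°, 22.0°, 1.0°, 312.7°.
Largest gap = 312.7° ⇒ minimal covering band is its complement: 360° − 312.7° = 47.3°.
Band runs from +59.1° eastward to +106.4°.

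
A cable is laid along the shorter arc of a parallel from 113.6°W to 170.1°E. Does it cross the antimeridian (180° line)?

Naïve |170.1 − -113.6| = 283.7° > 180°, so the shorter arc goes the other way round — across 180°.
Signed shortest Δλ = ((170.1 − -113.6 + 180) mod 360) − 180 = -76.3°.
Going west by 76.3° from -113.6° passes through 180° before reaching +170.1°.

Yes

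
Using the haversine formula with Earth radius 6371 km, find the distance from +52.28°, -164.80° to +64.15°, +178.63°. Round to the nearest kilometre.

1628 km

Δλ = 178.63 − -164.80 = 343.43°; wrapped into (−180°, 180°]: -16.57°.
Δφ = 64.15 − 52.28 = 11.87°.
a = sin²(Δφ/2) + cos φ₁ · cos φ₂ · sin²(Δλ/2) = 0.016231.
c = 2·atan2(√a, √(1−a)) = 0.25549 rad → d = 6371·c ≈ 1627.74 km.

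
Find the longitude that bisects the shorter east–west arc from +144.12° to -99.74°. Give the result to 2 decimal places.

Signed shortest Δλ from +144.12° to -99.74° is +116.14°.
Midpoint longitude = +144.12° + (+116.14°)/2 = +144.12° + 58.07° = +202.19°.
Normalise into (−180°, 180°]: -157.81°.
(The naïve average (+144.12 + -99.74)/2 = 22.19° is on the wrong side of the globe.)

-157.81°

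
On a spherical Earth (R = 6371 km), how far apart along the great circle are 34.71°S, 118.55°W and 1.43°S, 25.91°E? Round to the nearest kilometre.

Δλ = 25.91 − -118.55 = 144.46°.
Δφ = -1.43 − -34.71 = 33.28°.
a = sin²(Δφ/2) + cos φ₁ · cos φ₂ · sin²(Δλ/2) = 0.827244.
c = 2·atan2(√a, √(1−a)) = 2.28430 rad → d = 6371·c ≈ 14553.28 km.

14553 km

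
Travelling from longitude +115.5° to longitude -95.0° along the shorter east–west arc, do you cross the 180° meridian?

Yes

Naïve |-95.0 − 115.5| = 210.5° > 180°, so the shorter arc goes the other way round — across 180°.
Signed shortest Δλ = ((-95.0 − 115.5 + 180) mod 360) − 180 = 149.5°.
Going east by 149.5° from +115.5° passes through 180° before reaching -95.0°.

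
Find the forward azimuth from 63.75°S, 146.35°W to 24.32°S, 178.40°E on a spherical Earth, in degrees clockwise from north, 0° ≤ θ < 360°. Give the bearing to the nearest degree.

313°

Δλ = 178.40 − -146.35 = 324.75°; wrapped into (−180°, 180°]: -35.25°.
θ = atan2( sin Δλ · cos φ₂ , cos φ₁ · sin φ₂ − sin φ₁ · cos φ₂ · cos Δλ )
  = atan2(-0.52593, 0.48528) = -47.302° → normalised to [0°, 360°): 312.698°.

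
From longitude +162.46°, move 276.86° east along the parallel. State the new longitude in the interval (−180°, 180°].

Start at +162.46°; shift +276.86° → +439.32°.
+439.32° lies outside (−180°, 180°]; subtract 360° → +79.32°.

+79.32°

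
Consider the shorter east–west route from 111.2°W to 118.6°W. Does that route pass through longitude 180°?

Signed shortest Δλ = ((-118.6 − -111.2 + 180) mod 360) − 180 = -7.4°.
Going west by 7.4° from -111.2° reaches -118.6° without touching 180°.

No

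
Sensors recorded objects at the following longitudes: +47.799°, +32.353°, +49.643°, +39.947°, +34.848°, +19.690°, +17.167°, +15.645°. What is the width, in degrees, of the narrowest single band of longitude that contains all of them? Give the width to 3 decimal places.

33.998°

Sort the longitudes: +15.645°, +17.167°, +19.690°, +32.353°, +34.848°, +39.947°, +47.799°, +49.643°.
Eastward gaps between consecutive values (wrapping around): 1.522°, 2.523°, 12.663°, 2.495°, 5.099°, 7.852°, 1.844°, 326.002°.
Largest gap = 326.002° ⇒ minimal covering band is its complement: 360° − 326.002° = 33.998°.
Band runs from +15.645° eastward to +49.643°.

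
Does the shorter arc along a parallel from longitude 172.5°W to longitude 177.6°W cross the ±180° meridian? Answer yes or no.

Signed shortest Δλ = ((-177.6 − -172.5 + 180) mod 360) − 180 = -5.1°.
Going west by 5.1° from -172.5° reaches -177.6° without touching 180°.

No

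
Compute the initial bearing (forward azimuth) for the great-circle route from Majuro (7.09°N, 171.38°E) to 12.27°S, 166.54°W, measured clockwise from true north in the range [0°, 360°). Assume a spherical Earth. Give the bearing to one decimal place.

Δλ = -166.54 − 171.38 = -337.92°; wrapped into (−180°, 180°]: 22.08°.
θ = atan2( sin Δλ · cos φ₂ , cos φ₁ · sin φ₂ − sin φ₁ · cos φ₂ · cos Δλ )
  = atan2(0.36731, -0.32266) = 131.297° → normalised to [0°, 360°): 131.297°.

131.3°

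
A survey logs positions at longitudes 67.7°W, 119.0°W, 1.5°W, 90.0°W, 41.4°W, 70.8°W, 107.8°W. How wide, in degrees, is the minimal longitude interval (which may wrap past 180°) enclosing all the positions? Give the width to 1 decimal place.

117.5°

Sort the longitudes: -119.0°, -107.8°, -90.0°, -70.8°, -67.7°, -41.4°, -1.5°.
Eastward gaps between consecutive values (wrapping around): 11.2°, 17.8°, 19.2°, 3.1°, 26.3°, 39.9°, 242.5°.
Largest gap = 242.5° ⇒ minimal covering band is its complement: 360° − 242.5° = 117.5°.
Band runs from -119.0° eastward to -1.5°.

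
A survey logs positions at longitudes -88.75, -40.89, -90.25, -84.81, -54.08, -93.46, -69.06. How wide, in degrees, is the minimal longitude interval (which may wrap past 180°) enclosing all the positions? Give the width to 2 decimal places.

Sort the longitudes: -93.46°, -90.25°, -88.75°, -84.81°, -69.06°, -54.08°, -40.89°.
Eastward gaps between consecutive values (wrapping around): 3.21°, 1.50°, 3.94°, 15.75°, 14.98°, 13.19°, 307.43°.
Largest gap = 307.43° ⇒ minimal covering band is its complement: 360° − 307.43° = 52.57°.
Band runs from -93.46° eastward to -40.89°.

52.57°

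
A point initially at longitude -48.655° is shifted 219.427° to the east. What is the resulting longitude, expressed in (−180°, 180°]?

Start at -48.655°; shift +219.427° → +170.772°.
+170.772° already lies in (−180°, 180°].

+170.772°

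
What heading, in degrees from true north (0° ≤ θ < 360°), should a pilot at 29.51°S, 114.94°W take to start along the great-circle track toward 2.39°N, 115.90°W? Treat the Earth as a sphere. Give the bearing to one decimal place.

Δλ = -115.90 − -114.94 = -0.96°.
θ = atan2( sin Δλ · cos φ₂ , cos φ₁ · sin φ₂ − sin φ₁ · cos φ₂ · cos Δλ )
  = atan2(-0.01674, 0.52837) = -1.815° → normalised to [0°, 360°): 358.185°.

358.2°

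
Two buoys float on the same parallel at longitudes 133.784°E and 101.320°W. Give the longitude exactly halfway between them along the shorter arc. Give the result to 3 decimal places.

Signed shortest Δλ from +133.784° to -101.320° is +124.896°.
Midpoint longitude = +133.784° + (+124.896°)/2 = +133.784° + 62.448° = +196.232°.
Normalise into (−180°, 180°]: -163.768°.
(The naïve average (+133.784 + -101.320)/2 = 16.232° is on the wrong side of the globe.)

163.768°W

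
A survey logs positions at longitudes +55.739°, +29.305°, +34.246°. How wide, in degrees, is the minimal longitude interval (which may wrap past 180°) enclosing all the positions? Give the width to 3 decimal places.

Sort the longitudes: +29.305°, +34.246°, +55.739°.
Eastward gaps between consecutive values (wrapping around): 4.941°, 21.493°, 333.566°.
Largest gap = 333.566° ⇒ minimal covering band is its complement: 360° − 333.566° = 26.434°.
Band runs from +29.305° eastward to +55.739°.

26.434°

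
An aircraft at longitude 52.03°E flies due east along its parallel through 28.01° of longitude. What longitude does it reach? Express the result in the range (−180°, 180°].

Start at +52.03°; shift +28.01° → +80.04°.
+80.04° already lies in (−180°, 180°].

80.04°E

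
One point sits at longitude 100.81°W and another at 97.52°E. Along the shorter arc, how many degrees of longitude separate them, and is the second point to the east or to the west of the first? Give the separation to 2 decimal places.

Raw difference: 97.52 − -100.81 = 198.33°.
Normalise into (−180°, 180°]: 198.33° − 360° = -161.67°.
Negative ⇒ the second point lies to the west; separation 161.67°.

161.67° west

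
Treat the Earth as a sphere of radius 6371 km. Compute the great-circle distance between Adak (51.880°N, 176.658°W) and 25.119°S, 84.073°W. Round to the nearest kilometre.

12348 km

Δλ = -84.073 − -176.658 = 92.585°.
Δφ = -25.119 − 51.880 = -76.999°.
a = sin²(Δφ/2) + cos φ₁ · cos φ₂ · sin²(Δλ/2) = 0.679585.
c = 2·atan2(√a, √(1−a)) = 1.93818 rad → d = 6371·c ≈ 12348.12 km.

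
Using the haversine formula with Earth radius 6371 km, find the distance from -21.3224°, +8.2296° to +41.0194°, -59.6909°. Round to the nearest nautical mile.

Δλ = -59.6909 − 8.2296 = -67.9205°.
Δφ = 41.0194 − -21.3224 = 62.3418°.
a = sin²(Δφ/2) + cos φ₁ · cos φ₂ · sin²(Δλ/2) = 0.487226.
c = 2·atan2(√a, √(1−a)) = 1.54525 rad → d = 6371·c ≈ 9844.76 km ≈ 5315.75 nmi.

5316 nmi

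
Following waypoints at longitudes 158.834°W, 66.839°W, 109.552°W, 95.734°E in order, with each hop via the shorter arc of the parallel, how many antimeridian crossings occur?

1

Leg 1: -158.834° → -66.839°, shortest Δλ = 91.995° (east) — does not cross 180°.
Leg 2: -66.839° → -109.552°, shortest Δλ = -42.713° (west) — does not cross 180°.
Leg 3: -109.552° → +95.734°, shortest Δλ = -154.714° (west) — crosses 180°.
Total crossings: 1.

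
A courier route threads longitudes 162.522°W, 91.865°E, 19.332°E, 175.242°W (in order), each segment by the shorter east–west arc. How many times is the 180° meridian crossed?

Leg 1: -162.522° → +91.865°, shortest Δλ = -105.613° (west) — crosses 180°.
Leg 2: +91.865° → +19.332°, shortest Δλ = -72.533° (west) — does not cross 180°.
Leg 3: +19.332° → -175.242°, shortest Δλ = 165.426° (east) — crosses 180°.
Total crossings: 2.

2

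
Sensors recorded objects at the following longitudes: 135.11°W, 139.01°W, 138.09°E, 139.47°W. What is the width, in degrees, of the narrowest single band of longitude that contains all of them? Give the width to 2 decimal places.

Sort the longitudes: -139.47°, -139.01°, -135.11°, +138.09°.
Eastward gaps between consecutive values (wrapping around): 0.46°, 3.90°, 273.20°, 82.44°.
Largest gap = 273.20° ⇒ minimal covering band is its complement: 360° − 273.20° = 86.80°.
Band runs from +138.09° eastward to -135.11°, crossing the antimeridian.

86.80°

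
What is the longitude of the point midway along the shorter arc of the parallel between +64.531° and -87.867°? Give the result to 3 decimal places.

Signed shortest Δλ from +64.531° to -87.867° is -152.398°.
Midpoint longitude = +64.531° + (-152.398°)/2 = +64.531° − 76.199° = -11.668°.

-11.668°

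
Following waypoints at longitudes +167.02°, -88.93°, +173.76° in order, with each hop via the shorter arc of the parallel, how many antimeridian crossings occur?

Leg 1: +167.02° → -88.93°, shortest Δλ = 104.05° (east) — crosses 180°.
Leg 2: -88.93° → +173.76°, shortest Δλ = -97.31° (west) — crosses 180°.
Total crossings: 2.

2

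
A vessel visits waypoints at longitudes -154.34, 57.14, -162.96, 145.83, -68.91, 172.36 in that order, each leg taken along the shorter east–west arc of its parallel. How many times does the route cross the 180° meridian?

5

Leg 1: -154.34° → +57.14°, shortest Δλ = -148.52° (west) — crosses 180°.
Leg 2: +57.14° → -162.96°, shortest Δλ = 139.9° (east) — crosses 180°.
Leg 3: -162.96° → +145.83°, shortest Δλ = -51.21° (west) — crosses 180°.
Leg 4: +145.83° → -68.91°, shortest Δλ = 145.26° (east) — crosses 180°.
Leg 5: -68.91° → +172.36°, shortest Δλ = -118.73° (west) — crosses 180°.
Total crossings: 5.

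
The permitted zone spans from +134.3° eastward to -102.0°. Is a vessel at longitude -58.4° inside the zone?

No

Band width going east from +134.3° to -102.0°: ((-102.0 − 134.3) mod 360) = 123.7°.
Offset of -58.4° east of the west edge: ((-58.4 − 134.3) mod 360) = 167.3°.
167.3° > 123.7° ⇒ outside.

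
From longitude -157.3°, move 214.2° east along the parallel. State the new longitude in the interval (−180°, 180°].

+56.9°

Start at -157.3°; shift +214.2° → +56.9°.
+56.9° already lies in (−180°, 180°].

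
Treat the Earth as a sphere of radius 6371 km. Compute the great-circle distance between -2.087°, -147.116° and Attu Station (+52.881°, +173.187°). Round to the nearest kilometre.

Δλ = 173.187 − -147.116 = 320.303°; wrapped into (−180°, 180°]: -39.697°.
Δφ = 52.881 − -2.087 = 54.968°.
a = sin²(Δφ/2) + cos φ₁ · cos φ₂ · sin²(Δλ/2) = 0.282507.
c = 2·atan2(√a, √(1−a)) = 1.12077 rad → d = 6371·c ≈ 7140.45 km.

7140 km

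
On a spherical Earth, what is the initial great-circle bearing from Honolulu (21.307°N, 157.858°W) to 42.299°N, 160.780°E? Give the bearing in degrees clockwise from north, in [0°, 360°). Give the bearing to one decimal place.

Δλ = 160.780 − -157.858 = 318.638°; wrapped into (−180°, 180°]: -41.362°.
θ = atan2( sin Δλ · cos φ₂ , cos φ₁ · sin φ₂ − sin φ₁ · cos φ₂ · cos Δλ )
  = atan2(-0.48877, 0.42528) = -48.973° → normalised to [0°, 360°): 311.027°.

311.0°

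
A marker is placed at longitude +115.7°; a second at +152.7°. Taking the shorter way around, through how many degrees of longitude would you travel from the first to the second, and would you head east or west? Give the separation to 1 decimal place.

Raw difference: 152.7 − 115.7 = 37.0°.
Normalise into (−180°, 180°]: 37.0° stays 37.0°.
Positive ⇒ the second point lies to the east; separation 37.0°.

37.0° east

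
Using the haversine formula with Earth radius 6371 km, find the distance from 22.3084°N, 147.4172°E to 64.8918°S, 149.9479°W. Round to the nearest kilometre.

Δλ = -149.9479 − 147.4172 = -297.3651°; wrapped into (−180°, 180°]: 62.6349°.
Δφ = -64.8918 − 22.3084 = -87.2002°.
a = sin²(Δφ/2) + cos φ₁ · cos φ₂ · sin²(Δλ/2) = 0.581638.
c = 2·atan2(√a, √(1−a)) = 1.73481 rad → d = 6371·c ≈ 11052.45 km.

11052 km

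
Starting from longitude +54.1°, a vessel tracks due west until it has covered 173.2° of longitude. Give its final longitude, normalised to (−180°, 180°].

Start at +54.1°; shift −173.2° → -119.1°.
-119.1° already lies in (−180°, 180°].

-119.1°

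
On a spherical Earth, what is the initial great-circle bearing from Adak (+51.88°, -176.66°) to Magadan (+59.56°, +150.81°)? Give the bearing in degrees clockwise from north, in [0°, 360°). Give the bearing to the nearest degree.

Δλ = 150.81 − -176.66 = 327.47°; wrapped into (−180°, 180°]: -32.53°.
θ = atan2( sin Δλ · cos φ₂ , cos φ₁ · sin φ₂ − sin φ₁ · cos φ₂ · cos Δλ )
  = atan2(-0.27244, 0.19617) = -54.244° → normalised to [0°, 360°): 305.756°.

306°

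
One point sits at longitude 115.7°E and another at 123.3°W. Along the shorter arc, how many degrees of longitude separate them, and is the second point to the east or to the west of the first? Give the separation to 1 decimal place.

Raw difference: -123.3 − 115.7 = -239.0°.
Normalise into (−180°, 180°]: -239.0° + 360° = 121.0°.
Positive ⇒ the second point lies to the east; separation 121.0°.

121.0° east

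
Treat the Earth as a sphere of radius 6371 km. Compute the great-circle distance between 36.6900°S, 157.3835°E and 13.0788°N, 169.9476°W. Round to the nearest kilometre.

6506 km

Δλ = -169.9476 − 157.3835 = -327.3311°; wrapped into (−180°, 180°]: 32.6689°.
Δφ = 13.0788 − -36.6900 = 49.7688°.
a = sin²(Δφ/2) + cos φ₁ · cos φ₂ · sin²(Δλ/2) = 0.238845.
c = 2·atan2(√a, √(1−a)) = 1.02124 rad → d = 6371·c ≈ 6506.31 km.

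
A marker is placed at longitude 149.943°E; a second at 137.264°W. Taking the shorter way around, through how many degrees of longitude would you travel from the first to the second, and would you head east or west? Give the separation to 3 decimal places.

Raw difference: -137.264 − 149.943 = -287.207°.
Normalise into (−180°, 180°]: -287.207° + 360° = 72.793°.
Positive ⇒ the second point lies to the east; separation 72.793°.

72.793° east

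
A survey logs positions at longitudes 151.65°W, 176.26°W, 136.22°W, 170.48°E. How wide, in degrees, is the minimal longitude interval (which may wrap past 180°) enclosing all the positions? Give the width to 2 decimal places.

Sort the longitudes: -176.26°, -151.65°, -136.22°, +170.48°.
Eastward gaps between consecutive values (wrapping around): 24.61°, 15.43°, 306.70°, 13.26°.
Largest gap = 306.70° ⇒ minimal covering band is its complement: 360° − 306.70° = 53.30°.
Band runs from +170.48° eastward to -136.22°, crossing the antimeridian.

53.30°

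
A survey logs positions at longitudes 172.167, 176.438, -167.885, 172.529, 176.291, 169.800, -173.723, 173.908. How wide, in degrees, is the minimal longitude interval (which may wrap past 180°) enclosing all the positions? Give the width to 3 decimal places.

Sort the longitudes: -173.723°, -167.885°, +169.800°, +172.167°, +172.529°, +173.908°, +176.291°, +176.438°.
Eastward gaps between consecutive values (wrapping around): 5.838°, 337.685°, 2.367°, 0.362°, 1.379°, 2.383°, 0.147°, 9.839°.
Largest gap = 337.685° ⇒ minimal covering band is its complement: 360° − 337.685° = 22.315°.
Band runs from +169.800° eastward to -167.885°, crossing the antimeridian.

22.315°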